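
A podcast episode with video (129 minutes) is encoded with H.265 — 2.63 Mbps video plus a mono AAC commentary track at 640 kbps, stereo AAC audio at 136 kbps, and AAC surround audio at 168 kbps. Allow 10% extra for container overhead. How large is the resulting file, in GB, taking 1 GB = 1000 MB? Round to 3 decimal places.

129 min = 7740 s
Audio total: 640 + 136 + 168 = 944 kbps = 0.944 Mbps.
Total bitrate: 2.63 + 0.944 = 3.574 Mbps.
Stream data: 3.574 Mbps × 7740 s = 27662.8 Mb.
With 10% container overhead: ×1.10.
30,429 Mb ÷ 8 = 3,804 MB → 3.804 GB.

3.804 GB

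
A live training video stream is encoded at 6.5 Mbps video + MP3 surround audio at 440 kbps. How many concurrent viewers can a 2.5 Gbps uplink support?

Audio: 440 kbps = 0.440 Mbps.
Per-viewer media rate: 6.940 Mbps.
2.5 Gbps = 2,500 Mbps; 2,500 / 6.940 = 360.23 → 360 viewers.

360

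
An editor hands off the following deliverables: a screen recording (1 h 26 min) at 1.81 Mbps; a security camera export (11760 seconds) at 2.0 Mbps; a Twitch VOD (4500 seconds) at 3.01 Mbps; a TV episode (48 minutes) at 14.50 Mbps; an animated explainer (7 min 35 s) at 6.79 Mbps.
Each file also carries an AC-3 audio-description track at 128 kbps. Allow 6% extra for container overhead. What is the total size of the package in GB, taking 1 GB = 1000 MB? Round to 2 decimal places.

Audio: 128 kbps = 0.128 Mbps.
screen recording: 1.938 Mbps × 5160 s × 1.06 = 10600.1 Mb
security camera export: 2.128 Mbps × 11760 s × 1.06 = 26526.8 Mb
Twitch VOD: 3.138 Mbps × 4500 s × 1.06 = 14968.3 Mb
TV episode: 14.628 Mbps × 2880 s × 1.06 = 44656.4 Mb
animated explainer: 6.918 Mbps × 455 s × 1.06 = 3336.6 Mb
Total: 100088.1 Mb = 12511.0 MB.
= 12.51 GB.

12.51 GB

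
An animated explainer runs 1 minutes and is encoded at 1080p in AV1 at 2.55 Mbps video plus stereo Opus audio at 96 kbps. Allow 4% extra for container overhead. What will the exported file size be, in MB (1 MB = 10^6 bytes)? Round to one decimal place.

20.6 MB

Audio: 96 kbps = 0.096 Mbps.
Total bitrate: 2.55 + 0.096 = 2.646 Mbps.
Stream data: 2.646 Mbps × 60 s = 158.8 Mb.
With 4% container overhead: ×1.04.
165.1 Mb ÷ 8 = 20.64 MB → 20.64 MB.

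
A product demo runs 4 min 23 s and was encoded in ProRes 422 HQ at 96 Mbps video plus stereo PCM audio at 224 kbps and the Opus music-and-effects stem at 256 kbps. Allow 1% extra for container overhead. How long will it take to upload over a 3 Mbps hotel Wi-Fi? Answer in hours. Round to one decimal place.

4 min 23 s = 263 s
Audio total: 224 + 256 = 480 kbps = 0.480 Mbps.
Total bitrate: 96.480 Mbps.
File: 96.480 Mbps × 263 s = 25374.2 Mb.
With 1% container overhead: ×1.01. → 25628.0 Mb.
At 3 Mbps: 25628.0 / 3 = 8542.7 s ≈ 2.37 hours.

2.4 hours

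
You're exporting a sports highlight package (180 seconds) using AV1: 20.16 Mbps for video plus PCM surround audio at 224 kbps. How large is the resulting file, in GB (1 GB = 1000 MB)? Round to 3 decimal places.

0.459 GB

Audio: 224 kbps = 0.224 Mbps.
Total bitrate: 20.16 + 0.224 = 20.384 Mbps.
Stream data: 20.384 Mbps × 180 s = 3669.1 Mb.
3,669 Mb ÷ 8 = 458.6 MB → 0.4586 GB.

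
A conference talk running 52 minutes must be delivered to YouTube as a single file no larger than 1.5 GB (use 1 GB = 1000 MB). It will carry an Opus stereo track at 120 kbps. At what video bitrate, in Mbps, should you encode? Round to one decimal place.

Budget: 1.5 GB = 12000.0 Mb.
52 min = 3120 s
Total bitrate budget: 12000.0 Mb / 3120 s = 3.846 Mbps.
Audio: 120 kbps = 0.120 Mbps.
Video: 3.846 − 0.120 = 3.726 Mbps.

3.7 Mbps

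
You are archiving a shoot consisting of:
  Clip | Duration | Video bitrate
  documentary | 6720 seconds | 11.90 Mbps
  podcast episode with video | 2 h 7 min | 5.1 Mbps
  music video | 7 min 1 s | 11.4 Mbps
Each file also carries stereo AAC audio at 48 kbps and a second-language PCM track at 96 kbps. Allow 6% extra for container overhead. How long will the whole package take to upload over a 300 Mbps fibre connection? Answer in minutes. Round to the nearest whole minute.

7 minutes

Audio total: 48 + 96 = 144 kbps = 0.144 Mbps.
documentary: 12.044 Mbps × 6720 s × 1.06 = 85791.8 Mb
podcast episode with video: 5.244 Mbps × 7620 s × 1.06 = 42356.8 Mb
music video: 11.544 Mbps × 421 s × 1.06 = 5151.6 Mb
Total: 133300.3 Mb = 16662.5 MB.
At 300 Mbps: 133300.3 / 300 = 444 s ≈ 7.41 minutes.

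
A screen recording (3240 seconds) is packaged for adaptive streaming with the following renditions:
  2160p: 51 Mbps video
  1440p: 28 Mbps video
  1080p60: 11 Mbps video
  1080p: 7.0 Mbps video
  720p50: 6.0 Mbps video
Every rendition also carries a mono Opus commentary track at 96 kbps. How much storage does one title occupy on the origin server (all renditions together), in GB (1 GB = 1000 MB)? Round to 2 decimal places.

Audio: 96 kbps = 0.096 Mbps.
Sum of rendition bitrates: (51+0.096) + (28+0.096) + (11+0.096) + (7.0+0.096) + (6.0+0.096) = 103.480 Mbps.
× 3240 s = 335,275 Mb = 41,909 MB = 41.91 GB.

41.91 GB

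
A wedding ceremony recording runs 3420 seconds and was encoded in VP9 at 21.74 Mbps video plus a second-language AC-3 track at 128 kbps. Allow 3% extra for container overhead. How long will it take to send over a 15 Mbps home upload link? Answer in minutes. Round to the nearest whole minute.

86 minutes

Audio: 128 kbps = 0.128 Mbps.
Total bitrate: 21.868 Mbps.
File: 21.868 Mbps × 3420 s = 74788.6 Mb.
With 3% container overhead: ×1.03. → 77032.2 Mb.
At 15 Mbps: 77032.2 / 15 = 5135.5 s ≈ 85.6 minutes.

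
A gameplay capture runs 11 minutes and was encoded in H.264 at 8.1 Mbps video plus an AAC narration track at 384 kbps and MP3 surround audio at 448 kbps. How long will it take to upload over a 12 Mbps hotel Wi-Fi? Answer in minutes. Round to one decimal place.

8.2 minutes

11 min = 660 s
Audio total: 384 + 448 = 832 kbps = 0.832 Mbps.
Total bitrate: 8.932 Mbps.
File: 8.932 Mbps × 660 s = 5895.1 Mb.
At 12 Mbps: 5895.1 / 12 = 491.3 s ≈ 8.19 minutes.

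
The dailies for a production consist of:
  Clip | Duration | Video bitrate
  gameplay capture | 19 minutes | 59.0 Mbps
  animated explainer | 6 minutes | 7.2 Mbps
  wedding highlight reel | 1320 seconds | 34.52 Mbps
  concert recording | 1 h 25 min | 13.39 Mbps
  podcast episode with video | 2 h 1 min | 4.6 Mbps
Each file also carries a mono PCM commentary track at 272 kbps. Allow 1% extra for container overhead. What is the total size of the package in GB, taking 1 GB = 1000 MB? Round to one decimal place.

27.9 GB

Audio: 272 kbps = 0.272 Mbps.
gameplay capture: 59.272 Mbps × 1140 s × 1.01 = 68245.8 Mb
animated explainer: 7.472 Mbps × 360 s × 1.01 = 2716.8 Mb
wedding highlight reel: 34.792 Mbps × 1320 s × 1.01 = 46384.7 Mb
concert recording: 13.662 Mbps × 5100 s × 1.01 = 70373.0 Mb
podcast episode with video: 4.872 Mbps × 7260 s × 1.01 = 35724.4 Mb
Total: 223444.7 Mb = 27930.6 MB.
= 27.93 GB.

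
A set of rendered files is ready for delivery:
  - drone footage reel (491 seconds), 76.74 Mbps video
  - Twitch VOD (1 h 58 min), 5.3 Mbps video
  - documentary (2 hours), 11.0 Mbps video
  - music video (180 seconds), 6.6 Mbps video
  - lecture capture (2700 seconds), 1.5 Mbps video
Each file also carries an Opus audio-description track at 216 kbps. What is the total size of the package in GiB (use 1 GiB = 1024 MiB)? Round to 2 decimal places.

19.03 GiB

Audio: 216 kbps = 0.216 Mbps.
drone footage reel: 76.956 Mbps × 491 s = 37785.4 Mb
Twitch VOD: 5.516 Mbps × 7080 s = 39053.3 Mb
documentary: 11.216 Mbps × 7200 s = 80755.2 Mb
music video: 6.816 Mbps × 180 s = 1226.9 Mb
lecture capture: 1.716 Mbps × 2700 s = 4633.2 Mb
Total: 163454.0 Mb = 20431.7 MB.
= 19.03 GiB.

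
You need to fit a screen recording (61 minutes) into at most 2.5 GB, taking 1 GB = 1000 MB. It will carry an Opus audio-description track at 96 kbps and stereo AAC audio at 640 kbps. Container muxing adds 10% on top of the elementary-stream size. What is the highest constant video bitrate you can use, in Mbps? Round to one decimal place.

Budget: 2.5 GB = 20000.0 Mb.
Stream payload after overhead: 20000.0 / 1.10 = 18181.8 Mb.
61 min = 3660 s
Total bitrate budget: 18181.8 Mb / 3660 s = 4.968 Mbps.
Audio total: 96 + 640 = 736 kbps = 0.736 Mbps.
Video: 4.968 − 0.736 = 4.232 Mbps.

4.2 Mbps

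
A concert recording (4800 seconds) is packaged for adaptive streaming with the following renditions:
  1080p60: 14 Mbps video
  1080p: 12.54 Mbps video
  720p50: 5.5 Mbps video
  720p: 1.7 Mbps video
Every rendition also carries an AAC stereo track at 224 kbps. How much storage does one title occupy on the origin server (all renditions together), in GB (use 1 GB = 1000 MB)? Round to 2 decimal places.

Audio: 224 kbps = 0.224 Mbps.
Sum of rendition bitrates: (14+0.224) + (12.54+0.224) + (5.5+0.224) + (1.7+0.224) = 34.636 Mbps.
× 4800 s = 166,253 Mb = 20,782 MB = 20.78 GB.

20.78 GB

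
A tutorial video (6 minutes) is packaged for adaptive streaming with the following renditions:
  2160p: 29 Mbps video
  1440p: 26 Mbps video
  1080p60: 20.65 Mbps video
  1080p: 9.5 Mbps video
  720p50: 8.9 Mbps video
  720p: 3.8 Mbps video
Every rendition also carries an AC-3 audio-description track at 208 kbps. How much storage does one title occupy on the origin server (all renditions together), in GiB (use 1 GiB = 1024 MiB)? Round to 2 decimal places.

6 min = 360 s
Audio: 208 kbps = 0.208 Mbps.
Sum of rendition bitrates: (29+0.208) + (26+0.208) + (20.65+0.208) + (9.5+0.208) + (8.9+0.208) + (3.8+0.208) = 99.098 Mbps.
× 360 s = 35,675 Mb = 4,459 MB = 4.153 GiB.

4.15 GiB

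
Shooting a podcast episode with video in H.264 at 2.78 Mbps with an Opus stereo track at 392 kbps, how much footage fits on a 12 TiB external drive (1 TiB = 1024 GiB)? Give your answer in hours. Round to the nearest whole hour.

9243 hours

Audio: 392 kbps = 0.392 Mbps.
Total bitrate: 2.78 + 0.392 = 3.172 Mbps.
Capacity: 12 TiB = 105,553,116 Mb.
Recording time: 105,553,116 / 3.172 = 33,276,518 s ≈ 9,243 hours.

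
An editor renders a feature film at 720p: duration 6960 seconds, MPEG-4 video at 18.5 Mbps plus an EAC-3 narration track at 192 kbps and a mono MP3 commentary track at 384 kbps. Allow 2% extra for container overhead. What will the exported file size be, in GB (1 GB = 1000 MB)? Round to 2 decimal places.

Audio total: 192 + 384 = 576 kbps = 0.576 Mbps.
Total bitrate: 18.5 + 0.576 = 19.076 Mbps.
Stream data: 19.076 Mbps × 6960 s = 132769.0 Mb.
With 2% container overhead: ×1.02.
135,424 Mb ÷ 8 = 16,928 MB → 16.93 GB.

16.93 GB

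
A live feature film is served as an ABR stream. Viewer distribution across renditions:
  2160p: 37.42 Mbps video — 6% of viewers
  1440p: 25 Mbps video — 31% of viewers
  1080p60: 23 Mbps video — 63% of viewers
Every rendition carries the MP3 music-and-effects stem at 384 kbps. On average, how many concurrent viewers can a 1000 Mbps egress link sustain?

40

Audio: 384 kbps = 0.384 Mbps.
Average per-viewer bitrate: 0.06×37.804 + 0.31×25.384 + 0.63×23.384 = 24.869 Mbps.
1000 Mbps = 1,000 Mbps; 1,000 / 24.869 = 40.21 → 40.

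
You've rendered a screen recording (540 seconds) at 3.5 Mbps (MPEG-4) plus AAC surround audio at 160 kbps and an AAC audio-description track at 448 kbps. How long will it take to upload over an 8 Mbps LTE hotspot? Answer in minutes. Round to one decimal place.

4.6 minutes

Audio total: 160 + 448 = 608 kbps = 0.608 Mbps.
Total bitrate: 4.108 Mbps.
File: 4.108 Mbps × 540 s = 2218.3 Mb.
At 8 Mbps: 2218.3 / 8 = 277.3 s ≈ 4.62 minutes.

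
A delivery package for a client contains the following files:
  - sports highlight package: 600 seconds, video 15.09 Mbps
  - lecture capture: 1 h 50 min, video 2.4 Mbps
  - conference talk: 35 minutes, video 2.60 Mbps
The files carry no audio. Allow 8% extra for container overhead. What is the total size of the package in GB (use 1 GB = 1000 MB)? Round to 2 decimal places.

4.10 GB

sports highlight package: 15.090 Mbps × 600 s × 1.08 = 9778.3 Mb
lecture capture: 2.400 Mbps × 6600 s × 1.08 = 17107.2 Mb
conference talk: 2.600 Mbps × 2100 s × 1.08 = 5896.8 Mb
Total: 32782.3 Mb = 4097.8 MB.
= 4.098 GB.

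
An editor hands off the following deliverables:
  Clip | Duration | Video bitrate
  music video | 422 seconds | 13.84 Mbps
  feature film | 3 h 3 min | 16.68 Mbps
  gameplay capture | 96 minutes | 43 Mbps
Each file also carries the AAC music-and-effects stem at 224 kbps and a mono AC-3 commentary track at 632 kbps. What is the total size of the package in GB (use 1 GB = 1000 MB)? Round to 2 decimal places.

56.42 GB

Audio total: 224 + 632 = 856 kbps = 0.856 Mbps.
music video: 14.696 Mbps × 422 s = 6201.7 Mb
feature film: 17.536 Mbps × 10980 s = 192545.3 Mb
gameplay capture: 43.856 Mbps × 5760 s = 252610.6 Mb
Total: 451357.6 Mb = 56419.7 MB.
= 56.42 GB.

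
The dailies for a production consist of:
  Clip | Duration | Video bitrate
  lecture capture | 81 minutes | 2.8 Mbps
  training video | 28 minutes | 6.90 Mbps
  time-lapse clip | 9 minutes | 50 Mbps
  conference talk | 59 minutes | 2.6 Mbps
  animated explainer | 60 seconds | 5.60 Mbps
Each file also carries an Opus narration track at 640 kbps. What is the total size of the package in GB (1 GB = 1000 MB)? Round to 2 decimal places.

Audio: 640 kbps = 0.640 Mbps.
lecture capture: 3.440 Mbps × 4860 s = 16718.4 Mb
training video: 7.540 Mbps × 1680 s = 12667.2 Mb
time-lapse clip: 50.640 Mbps × 540 s = 27345.6 Mb
conference talk: 3.240 Mbps × 3540 s = 11469.6 Mb
animated explainer: 6.240 Mbps × 60 s = 374.4 Mb
Total: 68575.2 Mb = 8571.9 MB.
= 8.572 GB.

8.57 GB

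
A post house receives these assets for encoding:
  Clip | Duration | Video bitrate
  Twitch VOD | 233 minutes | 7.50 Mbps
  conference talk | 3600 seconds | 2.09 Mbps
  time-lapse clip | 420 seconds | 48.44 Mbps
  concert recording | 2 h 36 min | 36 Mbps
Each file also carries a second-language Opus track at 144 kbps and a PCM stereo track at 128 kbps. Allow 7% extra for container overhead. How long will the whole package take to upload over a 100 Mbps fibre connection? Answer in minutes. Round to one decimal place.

Audio total: 144 + 128 = 272 kbps = 0.272 Mbps.
Twitch VOD: 7.772 Mbps × 13980 s × 1.07 = 116258.2 Mb
conference talk: 2.362 Mbps × 3600 s × 1.07 = 9098.4 Mb
time-lapse clip: 48.712 Mbps × 420 s × 1.07 = 21891.2 Mb
concert recording: 36.272 Mbps × 9360 s × 1.07 = 363271.3 Mb
Total: 510519.2 Mb = 63814.9 MB.
At 100 Mbps: 510519.2 / 100 = 5105 s ≈ 85.1 minutes.

85.1 minutes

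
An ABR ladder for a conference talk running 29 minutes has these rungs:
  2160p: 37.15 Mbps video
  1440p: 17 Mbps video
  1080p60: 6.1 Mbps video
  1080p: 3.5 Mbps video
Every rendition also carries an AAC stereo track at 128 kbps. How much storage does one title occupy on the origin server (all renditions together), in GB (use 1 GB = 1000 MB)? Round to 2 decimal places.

13.98 GB

29 min = 1740 s
Audio: 128 kbps = 0.128 Mbps.
Sum of rendition bitrates: (37.15+0.128) + (17+0.128) + (6.1+0.128) + (3.5+0.128) = 64.262 Mbps.
× 1740 s = 111,816 Mb = 13,977 MB = 13.98 GB.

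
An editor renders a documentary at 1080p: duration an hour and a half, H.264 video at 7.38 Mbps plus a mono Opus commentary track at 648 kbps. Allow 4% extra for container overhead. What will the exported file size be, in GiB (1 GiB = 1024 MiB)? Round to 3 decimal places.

1.5 h = 5400 s
Audio: 648 kbps = 0.648 Mbps.
Total bitrate: 7.38 + 0.648 = 8.028 Mbps.
Stream data: 8.028 Mbps × 5400 s = 43351.2 Mb.
With 4% container overhead: ×1.04.
45,085 Mb = 5,635,656,000 bytes ÷ 1,073,741,824 = 5.249 GiB.

5.249 GiB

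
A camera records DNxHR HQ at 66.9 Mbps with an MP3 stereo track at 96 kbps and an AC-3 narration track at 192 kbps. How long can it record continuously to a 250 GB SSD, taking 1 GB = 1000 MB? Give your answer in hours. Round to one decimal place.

8.3 hours

Audio total: 96 + 192 = 288 kbps = 0.288 Mbps.
Total bitrate: 66.9 + 0.288 = 67.188 Mbps.
Capacity: 250 GB = 2,000,000 Mb.
Recording time: 2,000,000 / 67.188 = 29,767 s ≈ 8.27 hours.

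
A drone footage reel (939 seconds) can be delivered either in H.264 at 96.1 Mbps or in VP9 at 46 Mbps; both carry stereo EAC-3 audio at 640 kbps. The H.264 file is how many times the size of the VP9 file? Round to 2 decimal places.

Audio: 640 kbps = 0.640 Mbps.
H.264: 96.740 Mbps × 939 s = 90838.9 Mb = 11.355 GB.
VP9: 46.640 Mbps × 939 s = 43795.0 Mb = 5.474 GB.
Ratio: 11.355 / 5.474 = 2.074.

2.07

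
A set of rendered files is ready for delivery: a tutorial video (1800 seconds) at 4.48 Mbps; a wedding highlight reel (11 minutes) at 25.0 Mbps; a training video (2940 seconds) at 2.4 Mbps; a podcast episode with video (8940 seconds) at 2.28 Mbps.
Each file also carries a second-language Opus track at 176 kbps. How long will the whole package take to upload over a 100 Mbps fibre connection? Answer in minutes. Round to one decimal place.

Audio: 176 kbps = 0.176 Mbps.
tutorial video: 4.656 Mbps × 1800 s = 8380.8 Mb
wedding highlight reel: 25.176 Mbps × 660 s = 16616.2 Mb
training video: 2.576 Mbps × 2940 s = 7573.4 Mb
podcast episode with video: 2.456 Mbps × 8940 s = 21956.6 Mb
Total: 54527.0 Mb = 6815.9 MB.
At 100 Mbps: 54527.0 / 100 = 545 s ≈ 9.09 minutes.

9.1 minutes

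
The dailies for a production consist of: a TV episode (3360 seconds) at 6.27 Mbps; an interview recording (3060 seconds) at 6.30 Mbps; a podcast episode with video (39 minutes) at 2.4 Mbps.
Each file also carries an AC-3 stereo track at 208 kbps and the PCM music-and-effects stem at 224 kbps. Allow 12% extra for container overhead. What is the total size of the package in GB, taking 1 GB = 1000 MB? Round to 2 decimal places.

Audio total: 208 + 224 = 432 kbps = 0.432 Mbps.
TV episode: 6.702 Mbps × 3360 s × 1.12 = 25221.0 Mb
interview recording: 6.732 Mbps × 3060 s × 1.12 = 23071.9 Mb
podcast episode with video: 2.832 Mbps × 2340 s × 1.12 = 7422.1 Mb
Total: 55715.0 Mb = 6964.4 MB.
= 6.964 GB.

6.96 GB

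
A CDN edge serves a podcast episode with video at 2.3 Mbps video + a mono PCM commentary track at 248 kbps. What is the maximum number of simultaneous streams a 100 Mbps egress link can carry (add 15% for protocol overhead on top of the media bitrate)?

34

Audio: 248 kbps = 0.248 Mbps.
Per-viewer media rate: 2.548 Mbps.
On the wire with 15% overhead: 2.930 Mbps.
100 Mbps = 100.0 Mbps; 100.0 / 2.930 = 34.13 → 34 viewers.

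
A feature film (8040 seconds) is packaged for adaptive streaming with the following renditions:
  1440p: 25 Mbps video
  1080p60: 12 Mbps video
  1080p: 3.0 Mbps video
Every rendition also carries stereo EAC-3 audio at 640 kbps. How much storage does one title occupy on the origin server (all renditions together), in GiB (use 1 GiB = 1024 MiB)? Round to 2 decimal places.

39.24 GiB

Audio: 640 kbps = 0.640 Mbps.
Sum of rendition bitrates: (25+0.640) + (12+0.640) + (3.0+0.640) = 41.920 Mbps.
× 8040 s = 337,037 Mb = 42,130 MB = 39.24 GiB.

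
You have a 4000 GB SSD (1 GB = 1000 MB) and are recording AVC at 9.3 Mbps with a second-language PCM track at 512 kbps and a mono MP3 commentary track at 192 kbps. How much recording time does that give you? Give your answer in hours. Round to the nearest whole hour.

889 hours

Audio total: 512 + 192 = 704 kbps = 0.704 Mbps.
Total bitrate: 9.3 + 0.704 = 10.004 Mbps.
Capacity: 4000 GB = 32,000,000 Mb.
Recording time: 32,000,000 / 10.004 = 3,198,721 s ≈ 889 hours.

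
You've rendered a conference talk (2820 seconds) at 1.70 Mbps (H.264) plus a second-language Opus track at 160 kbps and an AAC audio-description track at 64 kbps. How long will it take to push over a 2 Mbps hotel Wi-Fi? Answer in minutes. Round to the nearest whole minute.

Audio total: 160 + 64 = 224 kbps = 0.224 Mbps.
Total bitrate: 1.924 Mbps.
File: 1.924 Mbps × 2820 s = 5425.7 Mb.
At 2 Mbps: 5425.7 / 2 = 2712.8 s ≈ 45.2 minutes.

45 minutes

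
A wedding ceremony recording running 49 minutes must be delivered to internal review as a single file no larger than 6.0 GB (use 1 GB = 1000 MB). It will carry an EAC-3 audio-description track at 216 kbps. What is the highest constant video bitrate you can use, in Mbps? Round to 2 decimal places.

16.11 Mbps

Budget: 6.0 GB = 48000.0 Mb.
49 min = 2940 s
Total bitrate budget: 48000.0 Mb / 2940 s = 16.327 Mbps.
Audio: 216 kbps = 0.216 Mbps.
Video: 16.327 − 0.216 = 16.111 Mbps.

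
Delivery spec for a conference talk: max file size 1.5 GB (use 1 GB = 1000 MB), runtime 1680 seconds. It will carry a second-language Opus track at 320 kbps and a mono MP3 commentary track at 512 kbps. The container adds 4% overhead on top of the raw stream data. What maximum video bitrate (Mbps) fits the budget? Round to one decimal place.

Budget: 1.5 GB = 12000.0 Mb.
Stream payload after overhead: 12000.0 / 1.04 = 11538.5 Mb.
Total bitrate budget: 11538.5 Mb / 1680 s = 6.868 Mbps.
Audio total: 320 + 512 = 832 kbps = 0.832 Mbps.
Video: 6.868 − 0.832 = 6.036 Mbps.

6.0 Mbps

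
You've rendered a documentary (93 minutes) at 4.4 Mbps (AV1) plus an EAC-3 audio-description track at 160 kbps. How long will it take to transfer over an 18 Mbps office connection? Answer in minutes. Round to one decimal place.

23.6 minutes

93 min = 5580 s
Audio: 160 kbps = 0.160 Mbps.
Total bitrate: 4.560 Mbps.
File: 4.560 Mbps × 5580 s = 25444.8 Mb.
At 18 Mbps: 25444.8 / 18 = 1413.6 s ≈ 23.6 minutes.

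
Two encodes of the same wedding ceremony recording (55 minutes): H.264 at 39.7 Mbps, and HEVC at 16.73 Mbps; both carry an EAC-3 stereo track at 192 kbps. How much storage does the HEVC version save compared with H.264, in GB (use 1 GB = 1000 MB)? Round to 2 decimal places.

55 min = 3300 s
Audio: 192 kbps = 0.192 Mbps.
H.264: 39.892 Mbps × 3300 s = 131643.6 Mb = 16.455 GB.
HEVC: 16.922 Mbps × 3300 s = 55842.6 Mb = 6.980 GB.
Saving: 16.455 − 6.980 = 9.475 GB.

9.48 GB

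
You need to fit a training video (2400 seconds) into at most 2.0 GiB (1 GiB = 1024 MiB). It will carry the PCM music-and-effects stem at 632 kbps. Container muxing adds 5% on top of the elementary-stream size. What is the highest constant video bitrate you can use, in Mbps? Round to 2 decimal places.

Budget: 2.0 GiB = 17179.9 Mb.
Stream payload after overhead: 17179.9 / 1.05 = 16361.8 Mb.
Total bitrate budget: 16361.8 Mb / 2400 s = 6.817 Mbps.
Audio: 632 kbps = 0.632 Mbps.
Video: 6.817 − 0.632 = 6.185 Mbps.

6.19 Mbps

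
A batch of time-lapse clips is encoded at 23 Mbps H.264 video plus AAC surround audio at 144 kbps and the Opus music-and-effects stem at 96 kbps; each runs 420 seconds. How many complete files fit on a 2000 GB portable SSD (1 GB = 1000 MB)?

Audio total: 144 + 96 = 240 kbps = 0.240 Mbps.
Total bitrate: 23.240 Mbps.
Per item: 23.240 Mbps × 420 s = 9,761 Mb = 1,220 MB.
Capacity: 2000 GB = 16,000,000 Mb; 1639.21 items → 1639 complete.

1639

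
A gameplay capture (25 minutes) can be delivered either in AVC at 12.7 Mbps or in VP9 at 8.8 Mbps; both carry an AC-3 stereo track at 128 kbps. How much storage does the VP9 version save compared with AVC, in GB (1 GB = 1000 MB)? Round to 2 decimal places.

25 min = 1500 s
Audio: 128 kbps = 0.128 Mbps.
AVC: 12.828 Mbps × 1500 s = 19242.0 Mb = 2.405 GB.
VP9: 8.928 Mbps × 1500 s = 13392.0 Mb = 1.674 GB.
Saving: 2.405 − 1.674 = 0.731 GB.

0.73 GB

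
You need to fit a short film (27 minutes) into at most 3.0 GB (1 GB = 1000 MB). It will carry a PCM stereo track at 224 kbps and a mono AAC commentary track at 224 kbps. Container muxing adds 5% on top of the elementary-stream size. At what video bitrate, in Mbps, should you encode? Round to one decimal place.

Budget: 3.0 GB = 24000.0 Mb.
Stream payload after overhead: 24000.0 / 1.05 = 22857.1 Mb.
27 min = 1620 s
Total bitrate budget: 22857.1 Mb / 1620 s = 14.109 Mbps.
Audio total: 224 + 224 = 448 kbps = 0.448 Mbps.
Video: 14.109 − 0.448 = 13.661 Mbps.

13.7 Mbps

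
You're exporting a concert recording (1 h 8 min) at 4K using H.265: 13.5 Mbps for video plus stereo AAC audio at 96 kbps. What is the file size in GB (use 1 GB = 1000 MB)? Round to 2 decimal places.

1 h 8 min = 68 min = 4080 s
Audio: 96 kbps = 0.096 Mbps.
Total bitrate: 13.5 + 0.096 = 13.596 Mbps.
Stream data: 13.596 Mbps × 4080 s = 55471.7 Mb.
55,472 Mb ÷ 8 = 6,934 MB → 6.934 GB.

6.93 GB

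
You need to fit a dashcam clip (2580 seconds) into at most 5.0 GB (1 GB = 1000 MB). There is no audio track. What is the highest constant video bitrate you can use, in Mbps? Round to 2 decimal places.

15.50 Mbps

Budget: 5.0 GB = 40000.0 Mb.
Total bitrate budget: 40000.0 Mb / 2580 s = 15.504 Mbps.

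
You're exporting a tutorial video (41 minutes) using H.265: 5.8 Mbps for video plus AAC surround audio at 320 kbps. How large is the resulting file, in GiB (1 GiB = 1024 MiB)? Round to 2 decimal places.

41 min = 2460 s
Audio: 320 kbps = 0.320 Mbps.
Total bitrate: 5.8 + 0.320 = 6.120 Mbps.
Stream data: 6.120 Mbps × 2460 s = 15055.2 Mb.
15,055 Mb = 1,881,900,000 bytes ÷ 1,073,741,824 = 1.753 GiB.

1.75 GiB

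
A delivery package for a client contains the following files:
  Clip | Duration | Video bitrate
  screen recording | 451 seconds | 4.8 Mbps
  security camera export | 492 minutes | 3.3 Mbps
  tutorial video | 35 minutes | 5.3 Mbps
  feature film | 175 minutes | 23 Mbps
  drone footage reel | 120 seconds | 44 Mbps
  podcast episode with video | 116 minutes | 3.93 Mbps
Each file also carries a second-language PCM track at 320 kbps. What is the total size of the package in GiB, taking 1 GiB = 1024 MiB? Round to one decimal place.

Audio: 320 kbps = 0.320 Mbps.
screen recording: 5.120 Mbps × 451 s = 2309.1 Mb
security camera export: 3.620 Mbps × 29520 s = 106862.4 Mb
tutorial video: 5.620 Mbps × 2100 s = 11802.0 Mb
feature film: 23.320 Mbps × 10500 s = 244860.0 Mb
drone footage reel: 44.320 Mbps × 120 s = 5318.4 Mb
podcast episode with video: 4.250 Mbps × 6960 s = 29580.0 Mb
Total: 400731.9 Mb = 50091.5 MB.
= 46.65 GiB.

46.7 GiB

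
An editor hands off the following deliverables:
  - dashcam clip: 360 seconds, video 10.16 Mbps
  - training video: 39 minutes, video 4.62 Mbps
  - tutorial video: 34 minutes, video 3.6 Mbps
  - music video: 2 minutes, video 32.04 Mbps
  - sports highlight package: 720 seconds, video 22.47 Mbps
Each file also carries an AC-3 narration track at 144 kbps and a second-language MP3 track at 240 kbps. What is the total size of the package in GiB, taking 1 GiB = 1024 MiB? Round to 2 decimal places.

5.12 GiB

Audio total: 144 + 240 = 384 kbps = 0.384 Mbps.
dashcam clip: 10.544 Mbps × 360 s = 3795.8 Mb
training video: 5.004 Mbps × 2340 s = 11709.4 Mb
tutorial video: 3.984 Mbps × 2040 s = 8127.4 Mb
music video: 32.424 Mbps × 120 s = 3890.9 Mb
sports highlight package: 22.854 Mbps × 720 s = 16454.9 Mb
Total: 43978.3 Mb = 5497.3 MB.
= 5.120 GiB.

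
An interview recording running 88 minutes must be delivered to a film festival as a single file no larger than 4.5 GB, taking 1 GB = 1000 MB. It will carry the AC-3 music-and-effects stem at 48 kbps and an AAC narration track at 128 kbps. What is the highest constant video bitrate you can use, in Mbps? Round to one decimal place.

6.6 Mbps

Budget: 4.5 GB = 36000.0 Mb.
88 min = 5280 s
Total bitrate budget: 36000.0 Mb / 5280 s = 6.818 Mbps.
Audio total: 48 + 128 = 176 kbps = 0.176 Mbps.
Video: 6.818 − 0.176 = 6.642 Mbps.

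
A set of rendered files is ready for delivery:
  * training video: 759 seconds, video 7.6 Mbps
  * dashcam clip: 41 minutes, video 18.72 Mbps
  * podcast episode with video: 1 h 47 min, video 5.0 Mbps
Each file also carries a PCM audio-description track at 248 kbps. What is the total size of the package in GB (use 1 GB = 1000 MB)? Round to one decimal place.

10.8 GB

Audio: 248 kbps = 0.248 Mbps.
training video: 7.848 Mbps × 759 s = 5956.6 Mb
dashcam clip: 18.968 Mbps × 2460 s = 46661.3 Mb
podcast episode with video: 5.248 Mbps × 6420 s = 33692.2 Mb
Total: 86310.1 Mb = 10788.8 MB.
= 10.79 GB.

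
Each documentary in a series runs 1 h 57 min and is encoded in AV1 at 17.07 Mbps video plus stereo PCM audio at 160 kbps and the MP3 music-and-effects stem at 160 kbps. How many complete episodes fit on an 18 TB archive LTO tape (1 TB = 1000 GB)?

1 h 57 min = 117 min = 7020 s
Audio total: 160 + 160 = 320 kbps = 0.320 Mbps.
Total bitrate: 17.390 Mbps.
Per item: 17.390 Mbps × 7020 s = 122,078 Mb = 15,260 MB.
Capacity: 18 TB = 144,000,000 Mb; 1179.58 items → 1179 complete.

1179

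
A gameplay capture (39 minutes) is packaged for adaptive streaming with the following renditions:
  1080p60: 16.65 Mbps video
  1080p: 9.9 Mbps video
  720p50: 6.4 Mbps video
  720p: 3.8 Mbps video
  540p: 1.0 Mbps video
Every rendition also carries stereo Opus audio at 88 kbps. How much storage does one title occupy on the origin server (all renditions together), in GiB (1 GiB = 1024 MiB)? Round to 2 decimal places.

10.40 GiB

39 min = 2340 s
Audio: 88 kbps = 0.088 Mbps.
Sum of rendition bitrates: (16.65+0.088) + (9.9+0.088) + (6.4+0.088) + (3.8+0.088) + (1.0+0.088) = 38.190 Mbps.
× 2340 s = 89,365 Mb = 11,171 MB = 10.40 GiB.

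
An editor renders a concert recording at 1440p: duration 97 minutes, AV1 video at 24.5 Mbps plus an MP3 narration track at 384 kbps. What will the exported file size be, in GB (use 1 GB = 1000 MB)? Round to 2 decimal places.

18.10 GB

97 min = 5820 s
Audio: 384 kbps = 0.384 Mbps.
Total bitrate: 24.5 + 0.384 = 24.884 Mbps.
Stream data: 24.884 Mbps × 5820 s = 144824.9 Mb.
144,825 Mb ÷ 8 = 18,103 MB → 18.10 GB.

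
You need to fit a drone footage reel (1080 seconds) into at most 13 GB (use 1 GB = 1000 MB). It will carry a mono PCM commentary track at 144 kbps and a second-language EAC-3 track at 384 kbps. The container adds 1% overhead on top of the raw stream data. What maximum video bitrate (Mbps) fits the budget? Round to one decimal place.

94.8 Mbps

Budget: 13 GB = 104000.0 Mb.
Stream payload after overhead: 104000.0 / 1.01 = 102970.3 Mb.
Total bitrate budget: 102970.3 Mb / 1080 s = 95.343 Mbps.
Audio total: 144 + 384 = 528 kbps = 0.528 Mbps.
Video: 95.343 − 0.528 = 94.815 Mbps.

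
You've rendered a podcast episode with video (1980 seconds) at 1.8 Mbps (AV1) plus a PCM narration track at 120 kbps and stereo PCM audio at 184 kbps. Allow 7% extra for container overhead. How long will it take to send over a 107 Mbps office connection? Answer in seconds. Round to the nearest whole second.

Audio total: 120 + 184 = 304 kbps = 0.304 Mbps.
Total bitrate: 2.104 Mbps.
File: 2.104 Mbps × 1980 s = 4165.9 Mb.
With 7% container overhead: ×1.07. → 4457.5 Mb.
At 107 Mbps: 4457.5 / 107 = 41.7 s ≈ 41.7 seconds.

42 seconds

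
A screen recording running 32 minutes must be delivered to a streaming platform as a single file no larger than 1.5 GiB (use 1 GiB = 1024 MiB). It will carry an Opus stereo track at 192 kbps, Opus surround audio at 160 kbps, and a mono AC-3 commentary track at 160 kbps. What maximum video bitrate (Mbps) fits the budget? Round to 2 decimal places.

6.20 Mbps

Budget: 1.5 GiB = 12884.9 Mb.
32 min = 1920 s
Total bitrate budget: 12884.9 Mb / 1920 s = 6.711 Mbps.
Audio total: 192 + 160 + 160 = 512 kbps = 0.512 Mbps.
Video: 6.711 − 0.512 = 6.199 Mbps.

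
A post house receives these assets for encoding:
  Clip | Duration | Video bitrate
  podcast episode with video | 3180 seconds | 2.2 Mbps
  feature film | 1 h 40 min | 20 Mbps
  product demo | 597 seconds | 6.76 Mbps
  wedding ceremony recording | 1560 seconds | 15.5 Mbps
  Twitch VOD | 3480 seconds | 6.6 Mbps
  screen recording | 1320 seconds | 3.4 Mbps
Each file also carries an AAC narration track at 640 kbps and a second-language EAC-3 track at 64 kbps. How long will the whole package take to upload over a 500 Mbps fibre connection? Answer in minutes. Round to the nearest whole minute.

Audio total: 640 + 64 = 704 kbps = 0.704 Mbps.
podcast episode with video: 2.904 Mbps × 3180 s = 9234.7 Mb
feature film: 20.704 Mbps × 6000 s = 124224.0 Mb
product demo: 7.464 Mbps × 597 s = 4456.0 Mb
wedding ceremony recording: 16.204 Mbps × 1560 s = 25278.2 Mb
Twitch VOD: 7.304 Mbps × 3480 s = 25417.9 Mb
screen recording: 4.104 Mbps × 1320 s = 5417.3 Mb
Total: 194028.2 Mb = 24253.5 MB.
At 500 Mbps: 194028.2 / 500 = 388 s ≈ 6.47 minutes.

6 minutes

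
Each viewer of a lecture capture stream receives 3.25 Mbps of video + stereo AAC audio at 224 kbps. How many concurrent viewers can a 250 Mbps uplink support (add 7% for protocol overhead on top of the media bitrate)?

67

Audio: 224 kbps = 0.224 Mbps.
Per-viewer media rate: 3.474 Mbps.
On the wire with 7% overhead: 3.717 Mbps.
250 Mbps = 250.0 Mbps; 250.0 / 3.717 = 67.26 → 67 viewers.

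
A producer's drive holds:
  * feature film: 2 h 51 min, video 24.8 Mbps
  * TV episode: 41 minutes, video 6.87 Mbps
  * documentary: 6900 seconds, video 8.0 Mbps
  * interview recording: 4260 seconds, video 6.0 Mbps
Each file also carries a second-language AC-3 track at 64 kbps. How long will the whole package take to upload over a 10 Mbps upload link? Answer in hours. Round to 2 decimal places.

9.82 hours

Audio: 64 kbps = 0.064 Mbps.
feature film: 24.864 Mbps × 10260 s = 255104.6 Mb
TV episode: 6.934 Mbps × 2460 s = 17057.6 Mb
documentary: 8.064 Mbps × 6900 s = 55641.6 Mb
interview recording: 6.064 Mbps × 4260 s = 25832.6 Mb
Total: 353636.5 Mb = 44204.6 MB.
At 10 Mbps: 353636.5 / 10 = 35364 s ≈ 9.82 hours.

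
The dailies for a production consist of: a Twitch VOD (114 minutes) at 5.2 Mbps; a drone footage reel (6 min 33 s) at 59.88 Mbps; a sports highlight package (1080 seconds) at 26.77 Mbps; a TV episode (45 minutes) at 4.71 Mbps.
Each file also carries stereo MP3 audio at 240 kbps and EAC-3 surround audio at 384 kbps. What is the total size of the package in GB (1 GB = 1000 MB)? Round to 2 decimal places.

Audio total: 240 + 384 = 624 kbps = 0.624 Mbps.
Twitch VOD: 5.824 Mbps × 6840 s = 39836.2 Mb
drone footage reel: 60.504 Mbps × 393 s = 23778.1 Mb
sports highlight package: 27.394 Mbps × 1080 s = 29585.5 Mb
TV episode: 5.334 Mbps × 2700 s = 14401.8 Mb
Total: 107601.6 Mb = 13450.2 MB.
= 13.45 GB.

13.45 GB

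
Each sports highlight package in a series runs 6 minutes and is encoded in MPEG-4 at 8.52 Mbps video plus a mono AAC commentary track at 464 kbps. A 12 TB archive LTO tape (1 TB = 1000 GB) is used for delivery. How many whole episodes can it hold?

6 min = 360 s
Audio: 464 kbps = 0.464 Mbps.
Total bitrate: 8.984 Mbps.
Per item: 8.984 Mbps × 360 s = 3,234 Mb = 404.3 MB.
Capacity: 12 TB = 96,000,000 Mb; 29682.40 items → 29682 complete.

29682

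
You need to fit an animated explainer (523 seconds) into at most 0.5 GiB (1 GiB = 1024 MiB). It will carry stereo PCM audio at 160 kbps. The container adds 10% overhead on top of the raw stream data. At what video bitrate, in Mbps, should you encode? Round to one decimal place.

7.3 Mbps

Budget: 0.5 GiB = 4295.0 Mb.
Stream payload after overhead: 4295.0 / 1.10 = 3904.5 Mb.
Total bitrate budget: 3904.5 Mb / 523 s = 7.466 Mbps.
Audio: 160 kbps = 0.160 Mbps.
Video: 7.466 − 0.160 = 7.306 Mbps.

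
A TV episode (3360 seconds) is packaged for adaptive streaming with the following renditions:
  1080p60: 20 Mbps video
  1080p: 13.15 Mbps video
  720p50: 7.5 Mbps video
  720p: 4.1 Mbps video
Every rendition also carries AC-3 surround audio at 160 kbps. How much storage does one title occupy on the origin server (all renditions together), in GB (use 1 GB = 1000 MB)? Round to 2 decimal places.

19.06 GB

Audio: 160 kbps = 0.160 Mbps.
Sum of rendition bitrates: (20+0.160) + (13.15+0.160) + (7.5+0.160) + (4.1+0.160) = 45.390 Mbps.
× 3360 s = 152,510 Mb = 19,064 MB = 19.06 GB.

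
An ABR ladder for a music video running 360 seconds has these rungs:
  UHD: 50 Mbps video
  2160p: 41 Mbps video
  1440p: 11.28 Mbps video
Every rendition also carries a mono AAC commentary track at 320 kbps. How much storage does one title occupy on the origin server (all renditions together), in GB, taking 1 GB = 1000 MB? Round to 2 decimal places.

4.65 GB

Audio: 320 kbps = 0.320 Mbps.
Sum of rendition bitrates: (50+0.320) + (41+0.320) + (11.28+0.320) = 103.240 Mbps.
× 360 s = 37,166 Mb = 4,646 MB = 4.646 GB.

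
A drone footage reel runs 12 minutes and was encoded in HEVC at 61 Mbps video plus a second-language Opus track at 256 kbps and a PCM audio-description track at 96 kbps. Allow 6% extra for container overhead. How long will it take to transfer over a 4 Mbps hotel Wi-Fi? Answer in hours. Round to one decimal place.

3.3 hours

12 min = 720 s
Audio total: 256 + 96 = 352 kbps = 0.352 Mbps.
Total bitrate: 61.352 Mbps.
File: 61.352 Mbps × 720 s = 44173.4 Mb.
With 6% container overhead: ×1.06. → 46823.8 Mb.
At 4 Mbps: 46823.8 / 4 = 11706.0 s ≈ 3.25 hours.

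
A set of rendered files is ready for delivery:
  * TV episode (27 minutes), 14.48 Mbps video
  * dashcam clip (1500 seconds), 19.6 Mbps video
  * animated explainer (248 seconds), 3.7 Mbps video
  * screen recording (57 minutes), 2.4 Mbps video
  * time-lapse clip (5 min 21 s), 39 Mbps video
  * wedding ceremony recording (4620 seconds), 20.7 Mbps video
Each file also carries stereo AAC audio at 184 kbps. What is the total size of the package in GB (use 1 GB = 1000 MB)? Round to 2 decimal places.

21.54 GB

Audio: 184 kbps = 0.184 Mbps.
TV episode: 14.664 Mbps × 1620 s = 23755.7 Mb
dashcam clip: 19.784 Mbps × 1500 s = 29676.0 Mb
animated explainer: 3.884 Mbps × 248 s = 963.2 Mb
screen recording: 2.584 Mbps × 3420 s = 8837.3 Mb
time-lapse clip: 39.184 Mbps × 321 s = 12578.1 Mb
wedding ceremony recording: 20.884 Mbps × 4620 s = 96484.1 Mb
Total: 172294.3 Mb = 21536.8 MB.
= 21.54 GB.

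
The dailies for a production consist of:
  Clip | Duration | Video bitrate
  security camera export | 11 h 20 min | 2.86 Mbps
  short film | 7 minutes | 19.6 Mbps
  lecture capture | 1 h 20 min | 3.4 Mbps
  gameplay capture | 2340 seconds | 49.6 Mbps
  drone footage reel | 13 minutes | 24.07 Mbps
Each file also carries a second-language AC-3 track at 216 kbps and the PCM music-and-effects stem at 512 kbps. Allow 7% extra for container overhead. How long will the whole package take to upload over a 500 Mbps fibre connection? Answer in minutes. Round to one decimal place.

11.1 minutes

Audio total: 216 + 512 = 728 kbps = 0.728 Mbps.
security camera export: 3.588 Mbps × 40800 s × 1.07 = 156637.7 Mb
short film: 20.328 Mbps × 420 s × 1.07 = 9135.4 Mb
lecture capture: 4.128 Mbps × 4800 s × 1.07 = 21201.4 Mb
gameplay capture: 50.328 Mbps × 2340 s × 1.07 = 126011.2 Mb
drone footage reel: 24.798 Mbps × 780 s × 1.07 = 20696.4 Mb
Total: 333682.2 Mb = 41710.3 MB.
At 500 Mbps: 333682.2 / 500 = 667 s ≈ 11.1 minutes.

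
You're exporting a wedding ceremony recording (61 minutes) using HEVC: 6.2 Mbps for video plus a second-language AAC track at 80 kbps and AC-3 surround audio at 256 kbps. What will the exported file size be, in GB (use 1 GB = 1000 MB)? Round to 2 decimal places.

2.99 GB

61 min = 3660 s
Audio total: 80 + 256 = 336 kbps = 0.336 Mbps.
Total bitrate: 6.2 + 0.336 = 6.536 Mbps.
Stream data: 6.536 Mbps × 3660 s = 23921.8 Mb.
23,922 Mb ÷ 8 = 2,990 MB → 2.990 GB.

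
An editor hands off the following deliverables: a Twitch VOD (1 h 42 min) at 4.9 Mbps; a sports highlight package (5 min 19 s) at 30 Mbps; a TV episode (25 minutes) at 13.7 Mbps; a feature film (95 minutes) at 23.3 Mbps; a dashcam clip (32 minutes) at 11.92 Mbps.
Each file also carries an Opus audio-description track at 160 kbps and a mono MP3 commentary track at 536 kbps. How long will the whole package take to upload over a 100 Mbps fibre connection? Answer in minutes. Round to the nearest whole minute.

38 minutes

Audio total: 160 + 536 = 696 kbps = 0.696 Mbps.
Twitch VOD: 5.596 Mbps × 6120 s = 34247.5 Mb
sports highlight package: 30.696 Mbps × 319 s = 9792.0 Mb
TV episode: 14.396 Mbps × 1500 s = 21594.0 Mb
feature film: 23.996 Mbps × 5700 s = 136777.2 Mb
dashcam clip: 12.616 Mbps × 1920 s = 24222.7 Mb
Total: 226633.5 Mb = 28329.2 MB.
At 100 Mbps: 226633.5 / 100 = 2266 s ≈ 37.8 minutes.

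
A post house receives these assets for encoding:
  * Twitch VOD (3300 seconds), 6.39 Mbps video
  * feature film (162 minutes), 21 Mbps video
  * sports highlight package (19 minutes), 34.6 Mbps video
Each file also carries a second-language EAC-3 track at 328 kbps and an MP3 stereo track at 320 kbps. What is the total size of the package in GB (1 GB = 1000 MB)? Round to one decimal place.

34.2 GB

Audio total: 328 + 320 = 648 kbps = 0.648 Mbps.
Twitch VOD: 7.038 Mbps × 3300 s = 23225.4 Mb
feature film: 21.648 Mbps × 9720 s = 210418.6 Mb
sports highlight package: 35.248 Mbps × 1140 s = 40182.7 Mb
Total: 273826.7 Mb = 34228.3 MB.
= 34.23 GB.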